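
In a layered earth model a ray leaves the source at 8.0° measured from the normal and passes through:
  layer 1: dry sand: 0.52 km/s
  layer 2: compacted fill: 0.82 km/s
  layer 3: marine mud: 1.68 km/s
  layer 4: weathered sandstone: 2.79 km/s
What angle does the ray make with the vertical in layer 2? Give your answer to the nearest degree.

Ray parameter p = sin 8.0° / 0.52 = 2.6764e-01 s/km.
sin θ_2 = p·V_2 = 2.6764e-01 × 0.82 = 0.2195.
θ_2 = 12.68° from the vertical.

13°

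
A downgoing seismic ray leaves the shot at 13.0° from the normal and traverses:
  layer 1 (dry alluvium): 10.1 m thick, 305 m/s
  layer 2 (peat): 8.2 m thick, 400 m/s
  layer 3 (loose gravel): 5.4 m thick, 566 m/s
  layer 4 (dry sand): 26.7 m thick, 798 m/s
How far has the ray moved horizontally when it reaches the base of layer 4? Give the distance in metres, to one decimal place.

26.8 m

Apply Snell's law at each interface; in layer i the horizontal offset is hᵢ·tan θᵢ.
Layer 1: θ = 13.00°; offset = 10.1·tan 13.00° = 2.332 m.
Layer 2: sin θ = 400·sin 13.0°/305 = 0.2950, θ = 17.16°; offset = 8.2·tan 17.16° = 2.532 m.
Layer 3: sin θ = 566·sin 13.0°/305 = 0.4175, θ = 24.67°; offset = 5.4·tan 24.67° = 2.481 m.
Layer 4: sin θ = 798·sin 13.0°/305 = 0.5886, θ = 36.05°; offset = 26.7·tan 36.05° = 19.438 m.
Summing the layer offsets gives 26.782 m.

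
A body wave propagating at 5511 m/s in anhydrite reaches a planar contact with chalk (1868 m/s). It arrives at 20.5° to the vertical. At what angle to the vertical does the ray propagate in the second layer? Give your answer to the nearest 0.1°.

6.8°

sin θ₁/V₁ = sin θ₂/V₂ ⇒ sin θ₂ = 1868·sin 20.5°/5511 = 1868·0.3502/5511 = 0.1187.
θ₂ = arcsin 0.1187 = 6.82° from the normal.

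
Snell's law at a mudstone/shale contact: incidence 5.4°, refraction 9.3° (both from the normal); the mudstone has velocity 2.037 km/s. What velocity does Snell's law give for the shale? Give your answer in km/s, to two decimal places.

3.50 km/s

sin 5.4° = 0.0941; sin 9.3° = 0.1616.
V₂ = V₁·(sin θ₂/sin θ₁) = 2.037·(0.1616/0.0941) = 3.50 km/s.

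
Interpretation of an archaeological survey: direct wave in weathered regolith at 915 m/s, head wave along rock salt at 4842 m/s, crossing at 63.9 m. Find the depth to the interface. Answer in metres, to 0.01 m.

x_cross = 2h·√((V₂+V₁)/(V₂−V₁)) → h = x_cross / (2·√((V₂+V₁)/(V₂−V₁))).
√((V₂+V₁)/(V₂−V₁)) = √((4842+915)/(4842−915)) = 1.2108.
h = 63.9 / (2·1.2108) = 26.39 m.

26.39 m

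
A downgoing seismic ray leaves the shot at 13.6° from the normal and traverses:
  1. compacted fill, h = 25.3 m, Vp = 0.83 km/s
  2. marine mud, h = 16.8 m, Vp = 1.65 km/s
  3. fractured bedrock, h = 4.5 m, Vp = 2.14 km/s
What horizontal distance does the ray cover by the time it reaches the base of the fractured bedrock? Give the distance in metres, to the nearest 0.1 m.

Ray parameter p = sin 13.6° / 0.83 km/s = 2.8330e-01 s/km.
Layer 1: θ = 13.60°; offset = 25.3·tan 13.60° = 6.121 m.
Layer 2: sin θ = p·1.65 = 0.4675 → θ = 27.87°; offset = 16.8·tan 27.87° = 8.883 m.
Layer 3: sin θ = p·2.14 = 0.6063 → θ = 37.32°; offset = 4.5·tan 37.32° = 3.431 m.
Σ offsets = 18.435 m.

18.4 m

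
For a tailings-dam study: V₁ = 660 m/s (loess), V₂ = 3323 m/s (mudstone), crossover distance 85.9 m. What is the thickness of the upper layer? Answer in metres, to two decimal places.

35.12 m

x_cross = 2h·√((V₂+V₁)/(V₂−V₁)) → h = x_cross / (2·√((V₂+V₁)/(V₂−V₁))).
√((V₂+V₁)/(V₂−V₁)) = √((3323+660)/(3323−660)) = 1.2230.
h = 85.9 / (2·1.2230) = 35.12 m.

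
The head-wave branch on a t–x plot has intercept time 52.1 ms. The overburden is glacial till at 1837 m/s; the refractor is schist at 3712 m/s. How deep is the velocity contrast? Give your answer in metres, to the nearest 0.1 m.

55.1 m

θ_c = arcsin(1837/3712) = 29.66°; cos θ_c = 0.8690.
tᵢ = 2h cos θ_c/V₁ ⇒ h = tᵢ·V₁/(2 cos θ_c) = 0.0521·1837/(2·0.8690) = 55.07 m.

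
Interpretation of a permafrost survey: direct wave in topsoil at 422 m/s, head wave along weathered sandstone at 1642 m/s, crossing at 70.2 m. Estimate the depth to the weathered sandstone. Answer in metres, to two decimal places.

26.99 m

x_cross = 2h·√((V₂+V₁)/(V₂−V₁)) → h = x_cross / (2·√((V₂+V₁)/(V₂−V₁))).
√((V₂+V₁)/(V₂−V₁)) = √((1642+422)/(1642−422)) = 1.3007.
h = 70.2 / (2·1.3007) = 26.99 m.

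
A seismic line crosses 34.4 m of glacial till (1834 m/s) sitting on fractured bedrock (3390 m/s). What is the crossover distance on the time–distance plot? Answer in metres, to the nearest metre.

126 m

x_cross = 2h·√((V₂+V₁)/(V₂−V₁)).
(V₂+V₁)/(V₂−V₁) = (3390+1834)/(3390−1834) = 3.3573; √ = 1.8323.
x_cross = 2·34.4·1.8323 = 126.06 m.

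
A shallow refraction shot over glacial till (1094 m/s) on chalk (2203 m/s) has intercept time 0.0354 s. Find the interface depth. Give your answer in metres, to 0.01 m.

22.31 m

h = tᵢ·V₁·V₂ / (2·√(V₂²−V₁²)).
√(V₂²−V₁²) = √(2203² − 1094²) = 1912.2 m/s.
h = 0.0354 s × 1094 × 2203 / (2 × 1912.2) = 22.31 m.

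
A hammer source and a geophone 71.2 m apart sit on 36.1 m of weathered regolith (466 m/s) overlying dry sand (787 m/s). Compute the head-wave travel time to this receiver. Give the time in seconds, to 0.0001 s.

θ_c = arcsin(V₁/V₂) = arcsin(466/787) = 36.31°, cos θ_c = 0.8058.
Intercept time tᵢ = 2h cos θ_c / V₁ = 2·36.1·0.8058/466 = 0.12485 s.
t = x/V₂ + tᵢ = 71.2/787 + 0.12485 = 0.21532 s.

0.2153 s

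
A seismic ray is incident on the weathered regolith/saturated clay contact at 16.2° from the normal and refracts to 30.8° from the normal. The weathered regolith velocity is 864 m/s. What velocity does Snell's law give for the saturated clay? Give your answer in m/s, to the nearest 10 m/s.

Snell's law: sin 16.2°/V₁ = sin 30.8°/V₂.
V₂ = V₁·sin 30.8°/sin 16.2° = 864 × 1.8353 = 1585.73 m/s.

1590 m/s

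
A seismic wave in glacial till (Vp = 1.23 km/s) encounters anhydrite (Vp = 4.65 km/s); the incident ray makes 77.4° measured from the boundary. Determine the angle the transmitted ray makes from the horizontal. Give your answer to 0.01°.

34.44°

Angle from the normal: 90° − 77.4° = 12.6°.
sin θ₁/V₁ = sin θ₂/V₂ ⇒ sin θ₂ = 4.65·sin 12.6°/1.23 = 4.65·0.2181/1.23 = 0.8247.
θ₂ = sin⁻¹(0.8247) = 55.56° (from vertical).
From the interface: 90° − 55.56° = 34.44°.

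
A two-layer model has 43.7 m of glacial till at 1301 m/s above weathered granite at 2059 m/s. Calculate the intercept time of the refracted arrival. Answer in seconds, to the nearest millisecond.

tᵢ = 2h·√(V₂²−V₁²)/(V₁V₂).
√(V₂²−V₁²) = √(2059²−1301²) = 1595.9 m/s.
tᵢ = 2·43.7·1595.9/(1301·2059) = 0.05207 s.

0.052 s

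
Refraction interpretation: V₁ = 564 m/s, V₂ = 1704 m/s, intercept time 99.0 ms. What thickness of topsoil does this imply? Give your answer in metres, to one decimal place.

h = tᵢ·V₁·V₂ / (2·√(V₂²−V₁²)).
√(V₂²−V₁²) = √(1704² − 564²) = 1608.0 m/s.
h = 0.099 s × 564 × 1704 / (2 × 1608.0) = 29.59 m.

29.6 m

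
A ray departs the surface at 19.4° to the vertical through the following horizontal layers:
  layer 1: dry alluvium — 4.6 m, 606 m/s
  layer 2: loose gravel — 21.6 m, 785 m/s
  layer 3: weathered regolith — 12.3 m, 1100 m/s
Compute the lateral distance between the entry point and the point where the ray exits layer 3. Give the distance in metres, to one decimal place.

21.2 m

Ray parameter p = sin 19.4° / 606 m/s = 5.4812e-04 s/m.
Layer 1: θ = 19.40°; offset = 4.6·tan 19.40° = 1.620 m.
Layer 2: sin θ = p·785 = 0.4303 → θ = 25.48°; offset = 21.6·tan 25.48° = 10.296 m.
Layer 3: sin θ = p·1100 = 0.6029 → θ = 37.08°; offset = 12.3·tan 37.08° = 9.296 m.
Σ offsets = 21.211 m.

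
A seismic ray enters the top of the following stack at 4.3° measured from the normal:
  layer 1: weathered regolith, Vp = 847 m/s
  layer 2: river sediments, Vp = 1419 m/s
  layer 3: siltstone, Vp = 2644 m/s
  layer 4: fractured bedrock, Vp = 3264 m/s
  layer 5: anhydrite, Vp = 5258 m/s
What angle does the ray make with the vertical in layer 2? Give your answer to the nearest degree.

Snell's law across each interface conserves sin θ / V, so sin θ_2 = V_2·sin θ₁/V₁.
sin θ_2 = 1419 × sin 4.3° / 847 = 0.1256.
θ_2 = arcsin 0.1256 = 7.22°.

7°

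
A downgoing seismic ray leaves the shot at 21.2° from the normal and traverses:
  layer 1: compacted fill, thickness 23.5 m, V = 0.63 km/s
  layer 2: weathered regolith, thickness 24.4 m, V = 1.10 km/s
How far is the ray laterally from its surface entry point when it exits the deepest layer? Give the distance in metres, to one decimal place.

Ray parameter p = sin 21.2° / 0.63 km/s = 5.7401e-01 s/km.
Layer 1: θ = 21.20°; offset = 23.5·tan 21.20° = 9.115 m.
Layer 2: sin θ = p·1.10 = 0.6314 → θ = 39.15°; offset = 24.4·tan 39.15° = 19.868 m.
Total horizontal offset = 28.983 m.

29.0 m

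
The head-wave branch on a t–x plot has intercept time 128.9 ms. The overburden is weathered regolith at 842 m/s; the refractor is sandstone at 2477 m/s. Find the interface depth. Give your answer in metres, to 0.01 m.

57.70 m

h = tᵢ·V₁·V₂ / (2·√(V₂²−V₁²)).
√(V₂²−V₁²) = √(2477² − 842²) = 2329.5 m/s.
h = 0.1289 s × 842 × 2477 / (2 × 2329.5) = 57.70 m.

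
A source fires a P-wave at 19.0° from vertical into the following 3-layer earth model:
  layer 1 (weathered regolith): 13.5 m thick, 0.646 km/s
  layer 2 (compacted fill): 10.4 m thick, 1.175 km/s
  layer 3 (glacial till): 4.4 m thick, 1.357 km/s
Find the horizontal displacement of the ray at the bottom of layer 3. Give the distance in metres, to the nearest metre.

Apply Snell's law at each interface; in layer i the horizontal offset is hᵢ·tan θᵢ.
Layer 1: θ = 19.00°; offset = 13.5·tan 19.00° = 4.648 m.
Layer 2: sin θ = 1.175·sin 19.0°/0.646 = 0.5922, θ = 36.31°; offset = 10.4·tan 36.31° = 7.643 m.
Layer 3: sin θ = 1.357·sin 19.0°/0.646 = 0.6839, θ = 43.15°; offset = 4.4·tan 43.15° = 4.124 m.
Total horizontal offset = 16.416 m.

16 m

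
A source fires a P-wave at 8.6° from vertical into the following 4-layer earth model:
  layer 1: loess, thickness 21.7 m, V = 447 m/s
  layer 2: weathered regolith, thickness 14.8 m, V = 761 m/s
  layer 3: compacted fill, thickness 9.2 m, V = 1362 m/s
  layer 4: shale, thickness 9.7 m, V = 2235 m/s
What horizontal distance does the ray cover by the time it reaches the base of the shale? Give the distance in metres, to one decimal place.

Apply Snell's law at each interface; in layer i the horizontal offset is hᵢ·tan θᵢ.
Layer 1: θ = 8.60°; offset = 21.7·tan 8.60° = 3.282 m.
Layer 2: sin θ = 761·sin 8.6°/447 = 0.2546, θ = 14.75°; offset = 14.8·tan 14.75° = 3.896 m.
Layer 3: sin θ = 1362·sin 8.6°/447 = 0.4556, θ = 27.11°; offset = 9.2·tan 27.11° = 4.709 m.
Layer 4: sin θ = 2235·sin 8.6°/447 = 0.7477, θ = 48.39°; offset = 9.7·tan 48.39° = 10.921 m.
Σ offsets = 22.808 m.

22.8 m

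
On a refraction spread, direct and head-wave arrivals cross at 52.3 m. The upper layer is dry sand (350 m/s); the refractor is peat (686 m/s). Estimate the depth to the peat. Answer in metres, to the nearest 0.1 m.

14.9 m

h = (x_cross/2)·√((V₂−V₁)/(V₂+V₁)).
(V₂−V₁)/(V₂+V₁) = (686−350)/(686+350) = 0.3243; √ = 0.5695.
h = (52.3/2)·0.5695 = 14.89 m.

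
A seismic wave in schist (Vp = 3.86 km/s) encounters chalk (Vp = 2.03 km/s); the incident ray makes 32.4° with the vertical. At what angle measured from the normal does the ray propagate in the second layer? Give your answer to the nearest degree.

sin θ₁/V₁ = sin θ₂/V₂ ⇒ sin θ₂ = 2.03·sin 32.4°/3.86 = 2.03·0.5358/3.86 = 0.2818.
θ₂ = arcsin 0.2818 = 16.37° from the normal.

16°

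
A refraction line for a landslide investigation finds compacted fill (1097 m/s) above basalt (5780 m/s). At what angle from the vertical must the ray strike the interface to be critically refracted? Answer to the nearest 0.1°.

Critical incidence: sin θ_c = V₁/V₂ = 1097/5780 = 0.1898.
θ_c = arcsin 0.1898 = 10.94°.

10.9°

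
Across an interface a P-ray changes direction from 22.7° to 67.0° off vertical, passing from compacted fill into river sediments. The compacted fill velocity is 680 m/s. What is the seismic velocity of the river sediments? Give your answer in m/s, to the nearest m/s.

sin 22.7° = 0.3859; sin 67.0° = 0.9205.
V₂ = V₁·(sin θ₂/sin θ₁) = 680·(0.9205/0.3859) = 1622.01 m/s.

1622 m/s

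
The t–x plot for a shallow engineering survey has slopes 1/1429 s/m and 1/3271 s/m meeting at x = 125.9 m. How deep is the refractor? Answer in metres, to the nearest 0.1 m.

39.4 m

x_cross = 2h·√((V₂+V₁)/(V₂−V₁)) → h = x_cross / (2·√((V₂+V₁)/(V₂−V₁))).
√((V₂+V₁)/(V₂−V₁)) = √((3271+1429)/(3271−1429)) = 1.5974.
h = 125.9 / (2·1.5974) = 39.41 m.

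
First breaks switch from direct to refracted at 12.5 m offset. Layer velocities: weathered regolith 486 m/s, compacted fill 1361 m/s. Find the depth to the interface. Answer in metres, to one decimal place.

4.3 m

x_cross = 2h·√((V₂+V₁)/(V₂−V₁)) → h = x_cross / (2·√((V₂+V₁)/(V₂−V₁))).
√((V₂+V₁)/(V₂−V₁)) = √((1361+486)/(1361−486)) = 1.4529.
h = 12.5 / (2·1.4529) = 4.30 m.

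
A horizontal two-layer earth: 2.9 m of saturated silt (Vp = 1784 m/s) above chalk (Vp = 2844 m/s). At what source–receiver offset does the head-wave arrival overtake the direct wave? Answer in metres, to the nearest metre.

12 m

x_cross = 2h·√((V₂+V₁)/(V₂−V₁)).
(V₂+V₁)/(V₂−V₁) = (2844+1784)/(2844−1784) = 4.3660; √ = 2.0895.
x_cross = 2·2.9·2.0895 = 12.12 m.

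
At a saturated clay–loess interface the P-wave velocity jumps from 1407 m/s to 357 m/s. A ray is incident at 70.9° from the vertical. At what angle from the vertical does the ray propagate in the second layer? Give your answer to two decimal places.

Snell's law: sin θ₂ = (V₂/V₁)·sin θ₁ = (357/1407)·sin 70.9° = 0.2398.
θ₂ = sin⁻¹(0.2398) = 13.87° (from vertical).

13.87°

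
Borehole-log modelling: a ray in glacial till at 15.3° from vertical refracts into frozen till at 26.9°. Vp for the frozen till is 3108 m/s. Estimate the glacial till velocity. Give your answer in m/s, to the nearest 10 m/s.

1810 m/s

sin 15.3° = 0.2639; sin 26.9° = 0.4524.
V₁ = V₂·(sin θ₁/sin θ₂) = 3108·(0.2639/0.4524) = 1812.68 m/s.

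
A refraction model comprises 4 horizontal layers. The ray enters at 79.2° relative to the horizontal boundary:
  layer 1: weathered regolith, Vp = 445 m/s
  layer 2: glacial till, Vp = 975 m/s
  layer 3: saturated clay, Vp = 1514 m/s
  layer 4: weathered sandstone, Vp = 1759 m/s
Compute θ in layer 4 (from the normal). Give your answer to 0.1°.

47.8°

From the normal: θ₁ = 90° − 79.2° = 10.8°.
Ray parameter p = sin 10.8° / 445 = 4.2108e-04 s/m.
sin θ_4 = p·V_4 = 4.2108e-04 × 1759 = 0.7407.
θ_4 = 47.79° from the vertical.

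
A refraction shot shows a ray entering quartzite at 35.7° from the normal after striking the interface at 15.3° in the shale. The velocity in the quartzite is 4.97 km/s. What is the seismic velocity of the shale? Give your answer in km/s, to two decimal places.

2.25 km/s

Snell's law: sin 15.3°/V₁ = sin 35.7°/V₂.
V₁ = V₂·sin 15.3°/sin 35.7° = 4.97 × 0.4522 = 2.25 km/s.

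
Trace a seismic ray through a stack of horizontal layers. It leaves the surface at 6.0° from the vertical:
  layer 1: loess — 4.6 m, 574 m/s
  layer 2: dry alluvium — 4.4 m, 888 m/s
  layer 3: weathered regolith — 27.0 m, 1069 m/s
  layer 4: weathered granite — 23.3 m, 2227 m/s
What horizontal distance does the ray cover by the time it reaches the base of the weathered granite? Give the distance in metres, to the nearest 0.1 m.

16.9 m

Ray parameter p = sin 6.0° / 574 m/s = 1.8211e-04 s/m.
Layer 1: θ = 6.00°; offset = 4.6·tan 6.00° = 0.483 m.
Layer 2: sin θ = p·888 = 0.1617 → θ = 9.31°; offset = 4.4·tan 9.31° = 0.721 m.
Layer 3: sin θ = p·1069 = 0.1947 → θ = 11.23°; offset = 27.0·tan 11.23° = 5.359 m.
Layer 4: sin θ = p·2227 = 0.4055 → θ = 23.93°; offset = 23.3·tan 23.93° = 10.338 m.
Σ offsets = 16.901 m.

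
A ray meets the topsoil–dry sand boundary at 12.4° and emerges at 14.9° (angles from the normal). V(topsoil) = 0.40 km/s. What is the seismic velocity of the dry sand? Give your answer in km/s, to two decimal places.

sin 12.4° = 0.2147; sin 14.9° = 0.2571.
V₂ = V₁·(sin θ₂/sin θ₁) = 0.40·(0.2571/0.2147) = 0.48 km/s.

0.48 km/s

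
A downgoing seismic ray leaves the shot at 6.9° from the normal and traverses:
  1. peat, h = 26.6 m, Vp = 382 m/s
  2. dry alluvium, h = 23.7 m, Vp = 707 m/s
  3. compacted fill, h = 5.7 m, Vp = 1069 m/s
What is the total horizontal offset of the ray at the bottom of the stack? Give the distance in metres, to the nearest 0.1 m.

Apply Snell's law at each interface; in layer i the horizontal offset is hᵢ·tan θᵢ.
Layer 1: θ = 6.90°; offset = 26.6·tan 6.90° = 3.219 m.
Layer 2: sin θ = 707·sin 6.9°/382 = 0.2223, θ = 12.85°; offset = 23.7·tan 12.85° = 5.405 m.
Layer 3: sin θ = 1069·sin 6.9°/382 = 0.3362, θ = 19.65°; offset = 5.7·tan 19.65° = 2.035 m.
Summing the layer offsets gives 10.659 m.

10.7 m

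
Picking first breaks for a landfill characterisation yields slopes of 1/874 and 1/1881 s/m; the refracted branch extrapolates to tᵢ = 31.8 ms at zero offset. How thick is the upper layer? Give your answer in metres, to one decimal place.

θ_c = arcsin(874/1881) = 27.69°; cos θ_c = 0.8855.
tᵢ = 2h cos θ_c/V₁ ⇒ h = tᵢ·V₁/(2 cos θ_c) = 0.0318·874/(2·0.8855) = 15.69 m.

15.7 m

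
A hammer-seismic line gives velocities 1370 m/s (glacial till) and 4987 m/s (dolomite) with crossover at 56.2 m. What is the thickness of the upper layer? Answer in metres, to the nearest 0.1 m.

x_cross = 2h·√((V₂+V₁)/(V₂−V₁)) → h = x_cross / (2·√((V₂+V₁)/(V₂−V₁))).
√((V₂+V₁)/(V₂−V₁)) = √((4987+1370)/(4987−1370)) = 1.3257.
h = 56.2 / (2·1.3257) = 21.20 m.

21.2 m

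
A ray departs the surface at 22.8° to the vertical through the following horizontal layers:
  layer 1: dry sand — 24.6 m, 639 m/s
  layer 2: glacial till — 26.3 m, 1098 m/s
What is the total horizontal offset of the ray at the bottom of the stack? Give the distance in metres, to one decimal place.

33.8 m

Apply Snell's law at each interface; in layer i the horizontal offset is hᵢ·tan θᵢ.
Layer 1: θ = 22.80°; offset = 24.6·tan 22.80° = 10.341 m.
Layer 2: sin θ = 1098·sin 22.8°/639 = 0.6659, θ = 41.75°; offset = 26.3·tan 41.75° = 23.473 m.
Summing the layer offsets gives 33.814 m.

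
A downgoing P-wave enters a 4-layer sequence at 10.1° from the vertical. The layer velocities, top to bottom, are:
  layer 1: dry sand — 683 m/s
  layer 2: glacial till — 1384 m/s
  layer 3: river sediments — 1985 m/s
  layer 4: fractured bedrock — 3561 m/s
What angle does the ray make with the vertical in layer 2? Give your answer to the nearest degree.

Ray parameter p = sin 10.1° / 683 = 2.5676e-04 s/m.
sin θ_2 = p·V_2 = 2.5676e-04 × 1384 = 0.3554.
θ_2 = arcsin 0.3554 = 20.82°.

21°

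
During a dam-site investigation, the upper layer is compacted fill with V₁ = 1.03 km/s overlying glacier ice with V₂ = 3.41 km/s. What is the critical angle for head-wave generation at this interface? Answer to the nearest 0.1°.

Critical incidence: sin θ_c = V₁/V₂ = 1.03/3.41 = 0.3021.
θ_c = arcsin 0.3021 = 17.58°.

17.6°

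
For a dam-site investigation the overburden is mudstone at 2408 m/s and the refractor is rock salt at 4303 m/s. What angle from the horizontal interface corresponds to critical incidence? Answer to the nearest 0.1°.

56.0°

Critical incidence: sin θ_c = V₁/V₂ = 2408/4303 = 0.5596.
θ_c = arcsin 0.5596 = 34.03°.
Measured from the interface: 90° − 34.03° = 55.97°.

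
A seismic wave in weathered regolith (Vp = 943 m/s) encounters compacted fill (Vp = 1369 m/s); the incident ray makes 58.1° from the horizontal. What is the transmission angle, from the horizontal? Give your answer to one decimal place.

Convert to the normal: θ₁ = 90° − 58.1° = 31.9°.
sin θ₁/V₁ = sin θ₂/V₂ ⇒ sin θ₂ = 1369·sin 31.9°/943 = 1369·0.5284/943 = 0.7672.
θ₂ = sin⁻¹(0.7672) = 50.10° (from vertical).
From the interface: 90° − 50.10° = 39.90°.

39.9°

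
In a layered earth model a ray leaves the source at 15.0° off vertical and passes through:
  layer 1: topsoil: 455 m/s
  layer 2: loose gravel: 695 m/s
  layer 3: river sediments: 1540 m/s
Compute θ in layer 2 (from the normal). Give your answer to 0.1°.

Ray parameter p = sin 15.0° / 455 = 5.6883e-04 s/m.
sin θ_2 = p·V_2 = 5.6883e-04 × 695 = 0.3953.
θ_2 = arcsin 0.3953 = 23.29°.

23.3°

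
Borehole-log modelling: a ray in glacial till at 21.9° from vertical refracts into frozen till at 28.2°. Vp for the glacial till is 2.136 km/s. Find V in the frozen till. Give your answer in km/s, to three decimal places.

2.706 km/s

sin 21.9° = 0.3730; sin 28.2° = 0.4726.
V₂ = V₁·(sin θ₂/sin θ₁) = 2.136·(0.4726/0.3730) = 2.706 km/s.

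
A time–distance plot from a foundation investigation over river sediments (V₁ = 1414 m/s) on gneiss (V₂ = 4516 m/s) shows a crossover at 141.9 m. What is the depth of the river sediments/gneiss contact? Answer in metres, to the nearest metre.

h = (x_cross/2)·√((V₂−V₁)/(V₂+V₁)).
(V₂−V₁)/(V₂+V₁) = (4516−1414)/(4516+1414) = 0.5231; √ = 0.7233.
h = (141.9/2)·0.7233 = 51.32 m.

51 m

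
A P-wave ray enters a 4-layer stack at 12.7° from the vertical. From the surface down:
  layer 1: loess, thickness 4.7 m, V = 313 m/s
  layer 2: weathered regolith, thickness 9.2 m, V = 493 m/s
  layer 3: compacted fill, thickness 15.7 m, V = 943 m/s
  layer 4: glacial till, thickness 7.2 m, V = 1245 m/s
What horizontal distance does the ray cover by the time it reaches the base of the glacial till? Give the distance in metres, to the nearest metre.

31 m

Apply Snell's law at each interface; in layer i the horizontal offset is hᵢ·tan θᵢ.
Layer 1: θ = 12.70°; offset = 4.7·tan 12.70° = 1.059 m.
Layer 2: sin θ = 493·sin 12.7°/313 = 0.3463, θ = 20.26°; offset = 9.2·tan 20.26° = 3.396 m.
Layer 3: sin θ = 943·sin 12.7°/313 = 0.6623, θ = 41.48°; offset = 15.7·tan 41.48° = 13.880 m.
Layer 4: sin θ = 1245·sin 12.7°/313 = 0.8745, θ = 60.98°; offset = 7.2·tan 60.98° = 12.980 m.
Total horizontal offset = 31.315 m.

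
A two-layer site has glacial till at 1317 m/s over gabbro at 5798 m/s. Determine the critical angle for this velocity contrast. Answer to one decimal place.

Critical incidence: sin θ_c = V₁/V₂ = 1317/5798 = 0.2271.
θ_c = arcsin 0.2271 = 13.13°.

13.1°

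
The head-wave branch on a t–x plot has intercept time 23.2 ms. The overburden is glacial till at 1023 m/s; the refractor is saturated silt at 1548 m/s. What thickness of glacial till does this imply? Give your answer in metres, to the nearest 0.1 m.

15.8 m

θ_c = arcsin(1023/1548) = 41.36°; cos θ_c = 0.7505.
tᵢ = 2h cos θ_c/V₁ ⇒ h = tᵢ·V₁/(2 cos θ_c) = 0.0232·1023/(2·0.7505) = 15.81 m.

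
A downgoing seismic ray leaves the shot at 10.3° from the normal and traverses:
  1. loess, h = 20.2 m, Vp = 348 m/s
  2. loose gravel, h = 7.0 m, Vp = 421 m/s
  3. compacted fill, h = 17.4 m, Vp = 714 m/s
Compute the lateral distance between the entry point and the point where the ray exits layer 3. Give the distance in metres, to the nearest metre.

12 m

Ray parameter p = sin 10.3° / 348 m/s = 5.1380e-04 s/m.
Layer 1: θ = 10.30°; offset = 20.2·tan 10.30° = 3.671 m.
Layer 2: sin θ = p·421 = 0.2163 → θ = 12.49°; offset = 7.0·tan 12.49° = 1.551 m.
Layer 3: sin θ = p·714 = 0.3669 → θ = 21.52°; offset = 17.4·tan 21.52° = 6.862 m.
Total horizontal offset = 12.083 m.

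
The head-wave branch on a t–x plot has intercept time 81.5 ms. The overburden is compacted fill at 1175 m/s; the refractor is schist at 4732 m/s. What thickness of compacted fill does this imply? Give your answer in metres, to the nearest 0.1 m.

49.4 m

h = tᵢ·V₁·V₂ / (2·√(V₂²−V₁²)).
√(V₂²−V₁²) = √(4732² − 1175²) = 4583.8 m/s.
h = 0.0815 s × 1175 × 4732 / (2 × 4583.8) = 49.43 m.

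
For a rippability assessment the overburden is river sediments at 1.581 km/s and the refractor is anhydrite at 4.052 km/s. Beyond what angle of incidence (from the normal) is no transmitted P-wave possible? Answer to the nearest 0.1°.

23.0°

Critical incidence: sin θ_c = V₁/V₂ = 1.581/4.052 = 0.3902.
θ_c = arcsin 0.3902 = 22.97°.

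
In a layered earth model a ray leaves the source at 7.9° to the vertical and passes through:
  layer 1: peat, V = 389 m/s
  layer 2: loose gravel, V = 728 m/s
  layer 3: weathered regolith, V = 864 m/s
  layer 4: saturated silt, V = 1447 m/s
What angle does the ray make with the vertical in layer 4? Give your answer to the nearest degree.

Snell's law across each interface conserves sin θ / V, so sin θ_4 = V_4·sin θ₁/V₁.
sin θ_4 = 1447 × sin 7.9° / 389 = 0.5113.
θ_4 = 30.75° from the vertical.

31°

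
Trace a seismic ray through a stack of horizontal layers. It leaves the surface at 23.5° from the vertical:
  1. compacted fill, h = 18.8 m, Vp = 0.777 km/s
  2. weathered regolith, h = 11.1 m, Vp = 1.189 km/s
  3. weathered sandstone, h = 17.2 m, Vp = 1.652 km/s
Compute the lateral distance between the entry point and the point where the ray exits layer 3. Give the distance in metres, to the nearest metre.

Apply Snell's law at each interface; in layer i the horizontal offset is hᵢ·tan θᵢ.
Layer 1: θ = 23.50°; offset = 18.8·tan 23.50° = 8.174 m.
Layer 2: sin θ = 1.189·sin 23.5°/0.777 = 0.6102, θ = 37.60°; offset = 11.1·tan 37.60° = 8.549 m.
Layer 3: sin θ = 1.652·sin 23.5°/0.777 = 0.8478, θ = 57.97°; offset = 17.2·tan 57.97° = 27.496 m.
Summing the layer offsets gives 44.220 m.

44 m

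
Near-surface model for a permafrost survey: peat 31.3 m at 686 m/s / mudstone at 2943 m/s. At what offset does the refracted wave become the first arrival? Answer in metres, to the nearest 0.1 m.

79.4 m

θ_c = arcsin(686/2943) = 13.48°, so cos θ_c = 0.9725 and tᵢ = 2h cos θ_c/V₁ = 0.0887 s.
At crossover x/V₁ = x/V₂ + tᵢ ⇒ x = tᵢ/(1/V₁ − 1/V₂) = 0.08874/(1.4577e-03 − 3.3979e-04) = 79.38 m.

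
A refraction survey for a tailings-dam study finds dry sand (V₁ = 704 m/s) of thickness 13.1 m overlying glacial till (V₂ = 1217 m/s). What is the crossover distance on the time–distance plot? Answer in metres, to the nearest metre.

51 m

θ_c = arcsin(704/1217) = 35.34°, so cos θ_c = 0.8157 and tᵢ = 2h cos θ_c/V₁ = 0.0304 s.
At crossover x/V₁ = x/V₂ + tᵢ ⇒ x = tᵢ/(1/V₁ − 1/V₂) = 0.03036/(1.4205e-03 − 8.2169e-04) = 50.70 m.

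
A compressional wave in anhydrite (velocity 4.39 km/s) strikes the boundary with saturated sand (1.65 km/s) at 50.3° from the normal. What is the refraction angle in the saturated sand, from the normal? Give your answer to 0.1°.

16.8°

sin θ₁/V₁ = sin θ₂/V₂ ⇒ sin θ₂ = 1.65·sin 50.3°/4.39 = 1.65·0.7694/4.39 = 0.2892.
θ₂ = sin⁻¹(0.2892) = 16.81° (from vertical).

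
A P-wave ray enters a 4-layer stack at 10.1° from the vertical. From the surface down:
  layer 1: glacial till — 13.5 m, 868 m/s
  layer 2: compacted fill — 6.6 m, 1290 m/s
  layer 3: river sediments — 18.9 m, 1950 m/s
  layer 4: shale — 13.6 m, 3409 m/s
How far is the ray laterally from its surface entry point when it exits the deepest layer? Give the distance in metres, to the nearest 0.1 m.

25.2 m

Apply Snell's law at each interface; in layer i the horizontal offset is hᵢ·tan θᵢ.
Layer 1: θ = 10.10°; offset = 13.5·tan 10.10° = 2.405 m.
Layer 2: sin θ = 1290·sin 10.1°/868 = 0.2606, θ = 15.11°; offset = 6.6·tan 15.11° = 1.782 m.
Layer 3: sin θ = 1950·sin 10.1°/868 = 0.3940, θ = 23.20°; offset = 18.9·tan 23.20° = 8.101 m.
Layer 4: sin θ = 3409·sin 10.1°/868 = 0.6887, θ = 43.53°; offset = 13.6·tan 43.53° = 12.920 m.
Σ offsets = 25.207 m.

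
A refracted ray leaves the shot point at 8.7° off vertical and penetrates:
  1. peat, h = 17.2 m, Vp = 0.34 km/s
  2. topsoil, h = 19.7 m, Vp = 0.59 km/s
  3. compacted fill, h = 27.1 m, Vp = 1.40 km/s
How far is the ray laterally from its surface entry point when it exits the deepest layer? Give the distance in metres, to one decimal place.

p = sin θ₁/V₁ = sin 8.7°/0.34 = 4.4488e-01 s/km is conserved through the stack.
Layer 1: θ = 8.70°; offset = 17.2·tan 8.70° = 2.632 m.
Layer 2: sin θ = p·0.59 = 0.2625 → θ = 15.22°; offset = 19.7·tan 15.22° = 5.359 m.
Layer 3: sin θ = p·1.40 = 0.6228 → θ = 38.52°; offset = 27.1·tan 38.52° = 21.575 m.
Total horizontal offset = 29.565 m.

29.6 m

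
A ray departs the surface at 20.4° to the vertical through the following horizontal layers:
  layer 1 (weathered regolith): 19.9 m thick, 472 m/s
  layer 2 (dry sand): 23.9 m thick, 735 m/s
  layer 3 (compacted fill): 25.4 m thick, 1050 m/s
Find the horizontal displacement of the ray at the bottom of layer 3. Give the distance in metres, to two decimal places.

54.04 m

Apply Snell's law at each interface; in layer i the horizontal offset is hᵢ·tan θᵢ.
Layer 1: θ = 20.40°; offset = 19.9·tan 20.40° = 7.4007 m.
Layer 2: sin θ = 735·sin 20.4°/472 = 0.5428, θ = 32.87°; offset = 23.9·tan 32.87° = 15.4464 m.
Layer 3: sin θ = 1050·sin 20.4°/472 = 0.7754, θ = 50.84°; offset = 25.4·tan 50.84° = 31.1919 m.
Summing the layer offsets gives 54.0390 m.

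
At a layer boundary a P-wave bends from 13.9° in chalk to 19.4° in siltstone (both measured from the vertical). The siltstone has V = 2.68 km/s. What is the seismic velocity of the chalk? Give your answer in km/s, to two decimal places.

1.94 km/s

sin 13.9° = 0.2402; sin 19.4° = 0.3322.
V₁ = V₂·(sin θ₁/sin θ₂) = 2.68·(0.2402/0.3322) = 1.94 km/s.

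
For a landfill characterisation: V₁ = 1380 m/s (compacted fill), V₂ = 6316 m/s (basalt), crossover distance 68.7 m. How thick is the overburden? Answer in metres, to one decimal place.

27.5 m

x_cross = 2h·√((V₂+V₁)/(V₂−V₁)) → h = x_cross / (2·√((V₂+V₁)/(V₂−V₁))).
√((V₂+V₁)/(V₂−V₁)) = √((6316+1380)/(6316−1380)) = 1.2487.
h = 68.7 / (2·1.2487) = 27.51 m.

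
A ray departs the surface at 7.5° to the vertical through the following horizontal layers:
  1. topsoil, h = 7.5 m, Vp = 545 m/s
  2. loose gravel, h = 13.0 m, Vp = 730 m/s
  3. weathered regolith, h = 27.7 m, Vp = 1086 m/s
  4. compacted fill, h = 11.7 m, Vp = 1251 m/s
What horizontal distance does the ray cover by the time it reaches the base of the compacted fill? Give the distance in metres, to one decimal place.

14.4 m

Ray parameter p = sin 7.5° / 545 m/s = 2.3950e-04 s/m.
Layer 1: θ = 7.50°; offset = 7.5·tan 7.50° = 0.987 m.
Layer 2: sin θ = p·730 = 0.1748 → θ = 10.07°; offset = 13.0·tan 10.07° = 2.308 m.
Layer 3: sin θ = p·1086 = 0.2601 → θ = 15.08°; offset = 27.7·tan 15.08° = 7.461 m.
Layer 4: sin θ = p·1251 = 0.2996 → θ = 17.43°; offset = 11.7·tan 17.43° = 3.674 m.
Total horizontal offset = 14.431 m.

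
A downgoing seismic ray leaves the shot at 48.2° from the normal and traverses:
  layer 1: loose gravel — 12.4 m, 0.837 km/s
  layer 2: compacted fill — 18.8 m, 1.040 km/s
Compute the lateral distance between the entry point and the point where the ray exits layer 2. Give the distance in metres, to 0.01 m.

60.08 m

Ray parameter p = sin 48.2° / 0.837 km/s = 8.9065e-01 s/km.
Layer 1: θ = 48.20°; offset = 12.4·tan 48.20° = 13.8686 m.
Layer 2: sin θ = p·1.040 = 0.9263 → θ = 67.86°; offset = 18.8·tan 67.86° = 46.2107 m.
Summing the layer offsets gives 60.0793 m.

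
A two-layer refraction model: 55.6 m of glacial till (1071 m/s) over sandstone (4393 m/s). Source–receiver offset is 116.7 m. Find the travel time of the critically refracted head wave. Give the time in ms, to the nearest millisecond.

127 ms

θ_c = arcsin(V₁/V₂) = arcsin(1071/4393) = 14.11°, cos θ_c = 0.9698.
Intercept time tᵢ = 2h cos θ_c / V₁ = 2·55.6·0.9698/1071 = 0.10070 s.
t = x/V₂ + tᵢ = 116.7/4393 + 0.10070 = 0.12726 s.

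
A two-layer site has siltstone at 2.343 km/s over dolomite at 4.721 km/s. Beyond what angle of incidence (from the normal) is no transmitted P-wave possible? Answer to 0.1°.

29.8°

Critical incidence: sin θ_c = V₁/V₂ = 2.343/4.721 = 0.4963.
θ_c = arcsin 0.4963 = 29.76°.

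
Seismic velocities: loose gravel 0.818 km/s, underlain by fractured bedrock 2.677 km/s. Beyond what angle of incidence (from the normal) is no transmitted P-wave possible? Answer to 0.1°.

17.8°

At critical incidence the refracted ray runs along the interface (θ₂ = 90°), so sin θ_c = V₁/V₂.
θ_c = arcsin(0.818/2.677) = arcsin 0.3056 = 17.79°.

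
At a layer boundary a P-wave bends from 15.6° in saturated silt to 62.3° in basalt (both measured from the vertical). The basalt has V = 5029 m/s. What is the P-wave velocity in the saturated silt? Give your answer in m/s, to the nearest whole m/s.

sin 15.6° = 0.2689; sin 62.3° = 0.8854.
V₁ = V₂·(sin θ₁/sin θ₂) = 5029·(0.2689/0.8854) = 1527.45 m/s.

1527 m/s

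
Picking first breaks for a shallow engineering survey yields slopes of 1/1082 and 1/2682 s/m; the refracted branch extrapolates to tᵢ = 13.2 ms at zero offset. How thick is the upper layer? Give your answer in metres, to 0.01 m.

7.80 m

θ_c = arcsin(1082/2682) = 23.79°; cos θ_c = 0.9150.
tᵢ = 2h cos θ_c/V₁ ⇒ h = tᵢ·V₁/(2 cos θ_c) = 0.0132·1082/(2·0.9150) = 7.80 m.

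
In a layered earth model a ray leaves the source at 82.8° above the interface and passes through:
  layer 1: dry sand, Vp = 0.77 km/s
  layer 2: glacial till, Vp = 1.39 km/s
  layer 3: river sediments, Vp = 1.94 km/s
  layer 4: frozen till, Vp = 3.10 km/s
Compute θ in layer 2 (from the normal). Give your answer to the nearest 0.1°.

13.1°

From the normal: θ₁ = 90° − 82.8° = 7.2°.
Ray parameter p = sin 7.2° / 0.77 = 1.6277e-01 s/km.
sin θ_2 = p·V_2 = 1.6277e-01 × 1.39 = 0.2263.
θ_2 = arcsin 0.2263 = 13.08°.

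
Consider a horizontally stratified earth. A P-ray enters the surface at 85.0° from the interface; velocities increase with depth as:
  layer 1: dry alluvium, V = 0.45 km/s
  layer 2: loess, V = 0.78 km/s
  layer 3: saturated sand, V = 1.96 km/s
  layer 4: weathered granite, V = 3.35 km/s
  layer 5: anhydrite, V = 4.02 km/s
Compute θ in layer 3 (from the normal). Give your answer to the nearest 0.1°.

From the normal: θ₁ = 90° − 85.0° = 5.0°.
Snell's law across each interface conserves sin θ / V, so sin θ_3 = V_3·sin θ₁/V₁.
sin θ_3 = 1.96 × sin 5.0° / 0.45 = 0.3796.
θ_3 = arcsin 0.3796 = 22.31°.

22.3°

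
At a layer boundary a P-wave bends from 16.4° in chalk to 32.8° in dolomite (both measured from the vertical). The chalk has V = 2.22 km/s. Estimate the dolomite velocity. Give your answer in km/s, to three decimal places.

4.259 km/s

sin 16.4° = 0.2823; sin 32.8° = 0.5417.
V₂ = V₁·(sin θ₂/sin θ₁) = 2.22·(0.5417/0.2823) = 4.259 km/s.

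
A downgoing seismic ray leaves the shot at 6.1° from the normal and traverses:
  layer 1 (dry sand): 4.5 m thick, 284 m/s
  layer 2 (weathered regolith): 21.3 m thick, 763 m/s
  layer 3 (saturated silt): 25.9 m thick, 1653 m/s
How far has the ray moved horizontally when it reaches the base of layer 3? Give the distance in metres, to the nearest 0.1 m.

27.2 m

p = sin θ₁/V₁ = sin 6.1°/284 = 3.7417e-04 s/m is conserved through the stack.
Layer 1: θ = 6.10°; offset = 4.5·tan 6.10° = 0.481 m.
Layer 2: sin θ = p·763 = 0.2855 → θ = 16.59°; offset = 21.3·tan 16.59° = 6.345 m.
Layer 3: sin θ = p·1653 = 0.6185 → θ = 38.21°; offset = 25.9·tan 38.21° = 20.386 m.
Σ offsets = 27.212 m.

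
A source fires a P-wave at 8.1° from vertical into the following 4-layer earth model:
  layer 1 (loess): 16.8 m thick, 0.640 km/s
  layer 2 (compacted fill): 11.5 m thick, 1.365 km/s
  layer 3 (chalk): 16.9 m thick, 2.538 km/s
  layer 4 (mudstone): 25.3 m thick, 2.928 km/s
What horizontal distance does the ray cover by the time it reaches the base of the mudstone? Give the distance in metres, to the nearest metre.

Apply Snell's law at each interface; in layer i the horizontal offset is hᵢ·tan θᵢ.
Layer 1: θ = 8.10°; offset = 16.8·tan 8.10° = 2.391 m.
Layer 2: sin θ = 1.365·sin 8.1°/0.640 = 0.3005, θ = 17.49°; offset = 11.5·tan 17.49° = 3.623 m.
Layer 3: sin θ = 2.538·sin 8.1°/0.640 = 0.5588, θ = 33.97°; offset = 16.9·tan 33.97° = 11.386 m.
Layer 4: sin θ = 2.928·sin 8.1°/0.640 = 0.6446, θ = 40.14°; offset = 25.3·tan 40.14° = 21.333 m.
Summing the layer offsets gives 38.734 m.

39 m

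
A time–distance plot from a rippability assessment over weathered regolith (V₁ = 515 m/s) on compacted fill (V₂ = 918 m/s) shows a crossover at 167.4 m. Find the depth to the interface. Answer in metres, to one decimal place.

x_cross = 2h·√((V₂+V₁)/(V₂−V₁)) → h = x_cross / (2·√((V₂+V₁)/(V₂−V₁))).
√((V₂+V₁)/(V₂−V₁)) = √((918+515)/(918−515)) = 1.8857.
h = 167.4 / (2·1.8857) = 44.39 m.

44.4 m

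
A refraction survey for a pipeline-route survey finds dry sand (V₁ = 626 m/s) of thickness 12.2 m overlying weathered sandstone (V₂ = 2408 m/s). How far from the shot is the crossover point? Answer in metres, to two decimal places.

31.84 m

x_cross = 2h·√((V₂+V₁)/(V₂−V₁)).
(V₂+V₁)/(V₂−V₁) = (2408+626)/(2408−626) = 1.7026; √ = 1.3048.
x_cross = 2·12.2·1.3048 = 31.84 m.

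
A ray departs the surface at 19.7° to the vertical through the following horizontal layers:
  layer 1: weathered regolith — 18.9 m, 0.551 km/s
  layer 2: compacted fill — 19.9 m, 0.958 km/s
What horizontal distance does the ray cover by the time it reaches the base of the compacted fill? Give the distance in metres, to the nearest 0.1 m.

Apply Snell's law at each interface; in layer i the horizontal offset is hᵢ·tan θᵢ.
Layer 1: θ = 19.70°; offset = 18.9·tan 19.70° = 6.767 m.
Layer 2: sin θ = 0.958·sin 19.7°/0.551 = 0.5861, θ = 35.88°; offset = 19.9·tan 35.88° = 14.395 m.
Summing the layer offsets gives 21.162 m.

21.2 m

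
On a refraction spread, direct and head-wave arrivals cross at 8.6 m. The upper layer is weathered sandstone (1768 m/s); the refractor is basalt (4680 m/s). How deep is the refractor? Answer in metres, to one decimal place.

2.9 m

h = (x_cross/2)·√((V₂−V₁)/(V₂+V₁)).
(V₂−V₁)/(V₂+V₁) = (4680−1768)/(4680+1768) = 0.4516; √ = 0.6720.
h = (8.6/2)·0.6720 = 2.89 m.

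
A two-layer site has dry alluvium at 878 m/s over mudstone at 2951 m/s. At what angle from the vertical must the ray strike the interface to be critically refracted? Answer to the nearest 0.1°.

17.3°

At critical incidence the refracted ray runs along the interface (θ₂ = 90°), so sin θ_c = V₁/V₂.
θ_c = arcsin(878/2951) = arcsin 0.2975 = 17.31°.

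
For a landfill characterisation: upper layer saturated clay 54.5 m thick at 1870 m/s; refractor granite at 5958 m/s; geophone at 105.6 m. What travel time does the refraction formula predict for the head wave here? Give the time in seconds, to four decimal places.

θ_c = arcsin(V₁/V₂) = arcsin(1870/5958) = 18.29°, cos θ_c = 0.9495.
Intercept time tᵢ = 2h cos θ_c / V₁ = 2·54.5·0.9495/1870 = 0.05534 s.
t = x/V₂ + tᵢ = 105.6/5958 + 0.05534 = 0.07307 s.

0.0731 s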